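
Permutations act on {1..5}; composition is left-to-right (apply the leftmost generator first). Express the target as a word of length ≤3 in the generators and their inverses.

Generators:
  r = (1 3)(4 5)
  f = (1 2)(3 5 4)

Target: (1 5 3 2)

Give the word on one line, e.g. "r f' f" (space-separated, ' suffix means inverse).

r' f

  after r': (1 3)(4 5)
  after f: (1 5 3 2)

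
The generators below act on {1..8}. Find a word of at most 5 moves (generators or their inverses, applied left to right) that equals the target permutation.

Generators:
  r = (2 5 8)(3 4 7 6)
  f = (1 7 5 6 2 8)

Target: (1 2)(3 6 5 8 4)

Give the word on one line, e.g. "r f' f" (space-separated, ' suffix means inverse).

f' f' f' f' r'

  after f': (1 8 2 6 5 7)
  after f': (1 2 5)(6 7 8)
  after f': (1 6)(2 7)(5 8)
  after f': (1 5 2)(6 8 7)
  after r': (1 2)(3 6 5 8 4)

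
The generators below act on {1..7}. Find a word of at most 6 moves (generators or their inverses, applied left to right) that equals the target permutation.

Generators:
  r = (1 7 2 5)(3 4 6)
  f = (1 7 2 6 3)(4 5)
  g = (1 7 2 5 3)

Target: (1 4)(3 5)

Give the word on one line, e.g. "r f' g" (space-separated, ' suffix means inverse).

  after g: (1 7 2 5 3)
  after r': (3 5 6 4)
  after g': (1 3 2 7)(4 5 6)
  after r: (1 4)(3 5)

g r' g' r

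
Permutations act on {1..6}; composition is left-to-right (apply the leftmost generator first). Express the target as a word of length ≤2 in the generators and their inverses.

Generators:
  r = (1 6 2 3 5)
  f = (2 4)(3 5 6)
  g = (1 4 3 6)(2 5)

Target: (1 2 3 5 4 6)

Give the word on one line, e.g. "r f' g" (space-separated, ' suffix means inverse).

g f'

  after g: (1 4 3 6)(2 5)
  after f': (1 2 3 5 4 6)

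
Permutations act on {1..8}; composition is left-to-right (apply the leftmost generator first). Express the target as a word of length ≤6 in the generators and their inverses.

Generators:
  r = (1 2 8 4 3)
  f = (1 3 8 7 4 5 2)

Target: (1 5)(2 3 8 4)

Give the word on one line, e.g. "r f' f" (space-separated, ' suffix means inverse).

r' f' r f'

  after r': (1 3 4 8 2)
  after f': (3 7 8 5 4)
  after r: (1 2 8 5 3 7 4)
  after f': (1 5)(2 3 8 4)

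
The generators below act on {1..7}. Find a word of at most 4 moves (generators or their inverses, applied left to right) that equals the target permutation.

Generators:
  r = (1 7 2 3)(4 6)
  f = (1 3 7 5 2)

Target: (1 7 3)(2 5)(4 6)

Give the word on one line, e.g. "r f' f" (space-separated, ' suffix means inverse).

  after r': (1 3 2 7)(4 6)
  after f: (1 7 3)(2 5)(4 6)

r' f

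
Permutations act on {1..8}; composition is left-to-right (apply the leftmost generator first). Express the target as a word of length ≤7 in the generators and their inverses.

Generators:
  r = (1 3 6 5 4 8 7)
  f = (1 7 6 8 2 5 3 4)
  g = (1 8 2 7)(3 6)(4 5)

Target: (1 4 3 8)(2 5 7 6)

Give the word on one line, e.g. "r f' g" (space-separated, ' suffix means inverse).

f f r' f' g

  after f: (1 7 6 8 2 5 3 4)
  after f: (1 6 2 3)(4 7 8 5)
  after r': (1 3 7 4 8 6 2)
  after f': (1 5 2 4 6 8 7 3)
  after g: (1 4 3 8)(2 5 7 6)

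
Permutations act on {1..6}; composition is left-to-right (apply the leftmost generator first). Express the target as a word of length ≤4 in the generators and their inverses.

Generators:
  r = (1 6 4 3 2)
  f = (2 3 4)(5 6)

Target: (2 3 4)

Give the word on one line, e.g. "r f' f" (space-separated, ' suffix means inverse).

  after f': (2 4 3)(5 6)
  after f': (2 3 4)

f' f'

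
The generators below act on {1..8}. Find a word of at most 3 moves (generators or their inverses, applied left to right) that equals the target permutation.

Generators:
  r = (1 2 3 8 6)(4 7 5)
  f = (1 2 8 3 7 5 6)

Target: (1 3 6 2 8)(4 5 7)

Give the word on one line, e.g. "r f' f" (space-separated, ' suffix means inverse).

r r

  after r: (1 2 3 8 6)(4 7 5)
  after r: (1 3 6 2 8)(4 5 7)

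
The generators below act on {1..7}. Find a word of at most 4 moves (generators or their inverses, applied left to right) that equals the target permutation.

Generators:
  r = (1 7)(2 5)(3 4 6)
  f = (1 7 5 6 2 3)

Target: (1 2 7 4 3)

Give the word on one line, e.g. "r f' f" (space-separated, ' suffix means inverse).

f f r'

  after f: (1 7 5 6 2 3)
  after f: (1 5 2)(3 7 6)
  after r': (1 2 7 4 3)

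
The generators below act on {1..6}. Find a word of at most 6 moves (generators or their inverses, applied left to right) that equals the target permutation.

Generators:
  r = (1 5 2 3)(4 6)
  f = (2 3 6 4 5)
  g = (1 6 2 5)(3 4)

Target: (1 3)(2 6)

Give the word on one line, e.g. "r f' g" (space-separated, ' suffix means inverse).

  after r: (1 5 2 3)(4 6)
  after f': (1 4 3)
  after g: (1 3 6 2 5)
  after f': (1 2 4 6 5)
  after r: (1 3)(2 6)

r f' g f' r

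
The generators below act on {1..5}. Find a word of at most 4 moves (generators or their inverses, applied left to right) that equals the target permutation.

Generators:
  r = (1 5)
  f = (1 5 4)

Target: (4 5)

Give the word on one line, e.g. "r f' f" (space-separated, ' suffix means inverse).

f' r f

  after f': (1 4 5)
  after r: (1 4)
  after f: (4 5)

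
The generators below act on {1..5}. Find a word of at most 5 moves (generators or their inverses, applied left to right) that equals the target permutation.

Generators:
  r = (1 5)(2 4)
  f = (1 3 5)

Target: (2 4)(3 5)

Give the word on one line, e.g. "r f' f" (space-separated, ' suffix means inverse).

r f' r' r' f'

  after r: (1 5)(2 4)
  after f': (1 3)(2 4)
  after r': (1 3 5)
  after r': (1 3)(2 4)
  after f': (2 4)(3 5)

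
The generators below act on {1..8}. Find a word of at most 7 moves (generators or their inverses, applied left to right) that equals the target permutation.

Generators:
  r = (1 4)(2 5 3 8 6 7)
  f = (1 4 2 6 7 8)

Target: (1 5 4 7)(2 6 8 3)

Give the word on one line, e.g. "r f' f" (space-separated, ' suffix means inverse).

  after r': (1 4)(2 7 6 8 3 5)
  after r': (2 6 3)(5 7 8)
  after f: (1 4 2 7)(3 6)(5 8)
  after f: (1 2 8 5)(3 7 4 6)
  after r: (1 5 4 7)(2 6 8 3)

r' r' f f r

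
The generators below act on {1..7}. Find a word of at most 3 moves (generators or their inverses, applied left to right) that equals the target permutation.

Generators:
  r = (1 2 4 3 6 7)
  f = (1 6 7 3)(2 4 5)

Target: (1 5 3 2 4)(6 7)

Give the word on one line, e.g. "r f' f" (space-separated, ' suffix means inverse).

  after r: (1 2 4 3 6 7)
  after f': (1 5 4 7 3)
  after r: (1 5 3 2 4)(6 7)

r f' r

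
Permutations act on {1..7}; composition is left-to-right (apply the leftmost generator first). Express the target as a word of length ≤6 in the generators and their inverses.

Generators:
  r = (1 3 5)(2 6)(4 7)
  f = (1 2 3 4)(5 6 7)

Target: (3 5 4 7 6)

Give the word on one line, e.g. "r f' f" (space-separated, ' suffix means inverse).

  after f: (1 2 3 4)(5 6 7)
  after r': (1 6 4 5 2)(3 7)
  after r': (1 2 5 6 7)(3 4)
  after f: (1 3)(2 6 5 7)
  after r': (3 5 4 7 6)

f r' r' f r'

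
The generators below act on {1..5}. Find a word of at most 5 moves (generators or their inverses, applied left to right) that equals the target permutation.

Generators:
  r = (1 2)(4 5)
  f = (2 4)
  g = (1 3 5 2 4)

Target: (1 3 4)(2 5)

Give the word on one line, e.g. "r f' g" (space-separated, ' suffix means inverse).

r' g' f g'

  after r': (1 2)(4 5)
  after g': (1 5 2 4 3)
  after f: (1 5 4 3)
  after g': (1 3 4)(2 5)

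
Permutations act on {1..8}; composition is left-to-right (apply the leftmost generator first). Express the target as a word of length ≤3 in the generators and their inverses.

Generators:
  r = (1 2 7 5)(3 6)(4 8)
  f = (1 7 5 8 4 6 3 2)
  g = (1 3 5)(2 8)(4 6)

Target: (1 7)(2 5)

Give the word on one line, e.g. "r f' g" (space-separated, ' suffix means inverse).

r' r'

  after r': (1 5 7 2)(3 6)(4 8)
  after r': (1 7)(2 5)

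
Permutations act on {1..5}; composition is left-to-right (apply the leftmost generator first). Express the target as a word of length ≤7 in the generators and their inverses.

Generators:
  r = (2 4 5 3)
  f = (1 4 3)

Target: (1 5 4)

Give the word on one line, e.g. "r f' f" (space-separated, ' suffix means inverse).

r f r f' f'

  after r: (2 4 5 3)
  after f: (1 4 5)(2 3)
  after r: (1 5)(3 4)
  after f': (1 5 3)
  after f': (1 5 4)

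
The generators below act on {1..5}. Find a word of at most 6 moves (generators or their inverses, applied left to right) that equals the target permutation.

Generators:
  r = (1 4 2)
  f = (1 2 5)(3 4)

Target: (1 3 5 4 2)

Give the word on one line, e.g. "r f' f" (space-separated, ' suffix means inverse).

f r' f' r

  after f: (1 2 5)(3 4)
  after r': (1 4 3)(2 5)
  after f': (1 3 5)
  after r: (1 3 5 4 2)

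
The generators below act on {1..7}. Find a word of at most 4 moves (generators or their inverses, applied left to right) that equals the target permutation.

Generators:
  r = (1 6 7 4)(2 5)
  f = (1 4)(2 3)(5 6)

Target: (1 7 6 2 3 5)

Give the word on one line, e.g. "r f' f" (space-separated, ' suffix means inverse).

f r'

  after f: (1 4)(2 3)(5 6)
  after r': (1 7 6 2 3 5)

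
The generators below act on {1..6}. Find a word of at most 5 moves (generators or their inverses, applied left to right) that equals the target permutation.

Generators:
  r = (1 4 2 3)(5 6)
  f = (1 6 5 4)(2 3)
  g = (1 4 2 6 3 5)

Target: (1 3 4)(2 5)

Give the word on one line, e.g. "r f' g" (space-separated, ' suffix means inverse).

f' f' r g

  after f': (1 4 5 6)(2 3)
  after f': (1 5)(4 6)
  after r: (1 6 2 3)(4 5)
  after g: (1 3 4)(2 5)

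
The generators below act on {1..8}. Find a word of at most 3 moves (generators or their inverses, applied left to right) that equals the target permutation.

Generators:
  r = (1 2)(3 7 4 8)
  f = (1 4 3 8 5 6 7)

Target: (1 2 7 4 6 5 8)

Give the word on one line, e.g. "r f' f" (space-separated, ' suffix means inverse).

  after r': (1 2)(3 8 4 7)
  after f': (1 2 7 4 6 5 8)

r' f'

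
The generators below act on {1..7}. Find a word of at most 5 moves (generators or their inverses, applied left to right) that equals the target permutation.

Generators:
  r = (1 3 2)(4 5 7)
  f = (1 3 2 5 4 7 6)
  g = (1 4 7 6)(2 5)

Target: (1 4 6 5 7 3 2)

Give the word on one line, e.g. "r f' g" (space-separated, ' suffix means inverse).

g' g' r

  after g': (1 6 7 4)(2 5)
  after g': (1 7)(4 6)
  after r: (1 4 6 5 7 3 2)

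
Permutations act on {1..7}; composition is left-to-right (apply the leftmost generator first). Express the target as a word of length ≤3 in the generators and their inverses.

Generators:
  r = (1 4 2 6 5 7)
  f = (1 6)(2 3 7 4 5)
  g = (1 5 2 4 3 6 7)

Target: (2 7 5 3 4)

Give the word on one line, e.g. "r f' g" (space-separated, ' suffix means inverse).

f f

  after f: (1 6)(2 3 7 4 5)
  after f: (2 7 5 3 4)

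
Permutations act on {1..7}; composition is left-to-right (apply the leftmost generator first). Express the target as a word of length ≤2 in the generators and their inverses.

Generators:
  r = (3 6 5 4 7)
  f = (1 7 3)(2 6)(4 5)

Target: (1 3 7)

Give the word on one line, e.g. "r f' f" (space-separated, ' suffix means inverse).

  after f: (1 7 3)(2 6)(4 5)
  after f: (1 3 7)

f f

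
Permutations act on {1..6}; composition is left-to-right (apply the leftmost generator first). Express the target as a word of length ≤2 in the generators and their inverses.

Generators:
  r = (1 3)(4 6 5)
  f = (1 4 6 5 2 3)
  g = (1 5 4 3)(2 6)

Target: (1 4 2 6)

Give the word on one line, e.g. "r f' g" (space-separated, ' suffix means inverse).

r g'

  after r: (1 3)(4 6 5)
  after g': (1 4 2 6)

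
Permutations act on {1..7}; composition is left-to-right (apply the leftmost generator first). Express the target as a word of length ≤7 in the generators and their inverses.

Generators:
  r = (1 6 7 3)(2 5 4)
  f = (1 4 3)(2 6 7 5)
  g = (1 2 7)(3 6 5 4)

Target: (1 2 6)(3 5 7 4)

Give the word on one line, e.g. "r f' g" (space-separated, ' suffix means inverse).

  after f: (1 4 3)(2 6 7 5)
  after g': (1 5)(2 3 7 6)
  after r: (1 4 2)(5 6)
  after g': (1 5 3 4)(2 7)
  after r': (1 2 6)(3 5 7 4)

f g' r g' r'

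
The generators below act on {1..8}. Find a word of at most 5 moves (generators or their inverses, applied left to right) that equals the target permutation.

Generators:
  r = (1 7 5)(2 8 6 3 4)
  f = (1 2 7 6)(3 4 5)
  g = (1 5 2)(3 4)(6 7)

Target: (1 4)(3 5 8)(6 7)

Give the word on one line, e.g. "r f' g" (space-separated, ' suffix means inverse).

r f g f' r'

  after r: (1 7 5)(2 8 6 3 4)
  after f: (1 6 4 7 3 5 2 8)
  after g: (1 7 4 6 3 2 8 5)
  after f': (1 2 8 4 7 3)(5 6)
  after r': (1 4)(3 5 8)(6 7)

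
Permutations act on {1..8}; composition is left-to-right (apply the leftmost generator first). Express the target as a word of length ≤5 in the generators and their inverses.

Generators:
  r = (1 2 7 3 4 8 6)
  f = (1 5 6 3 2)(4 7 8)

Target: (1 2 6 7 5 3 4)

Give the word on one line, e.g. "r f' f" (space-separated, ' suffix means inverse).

  after r': (1 6 8 4 3 7 2)
  after f: (1 3 8 7)(2 5 6 4)
  after f: (1 2 6 7 5 3 4)

r' f f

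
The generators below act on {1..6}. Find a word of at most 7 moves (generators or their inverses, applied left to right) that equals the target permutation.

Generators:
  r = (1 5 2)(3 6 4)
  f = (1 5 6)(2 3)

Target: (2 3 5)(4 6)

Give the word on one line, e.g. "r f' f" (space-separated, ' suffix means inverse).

  after r': (1 2 5)(3 4 6)
  after f: (1 3 4)(2 6)
  after f: (1 2)(3 4 5 6)
  after r': (1 5 3 6 4)
  after f': (2 3 5)(4 6)

r' f f r' f'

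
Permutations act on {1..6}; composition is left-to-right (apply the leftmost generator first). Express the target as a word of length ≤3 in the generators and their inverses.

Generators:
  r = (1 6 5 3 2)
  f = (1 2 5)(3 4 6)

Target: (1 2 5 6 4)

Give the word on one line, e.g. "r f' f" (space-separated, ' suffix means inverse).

f' r r

  after f': (1 5 2)(3 6 4)
  after r: (1 3 5)(2 6 4)
  after r: (1 2 5 6 4)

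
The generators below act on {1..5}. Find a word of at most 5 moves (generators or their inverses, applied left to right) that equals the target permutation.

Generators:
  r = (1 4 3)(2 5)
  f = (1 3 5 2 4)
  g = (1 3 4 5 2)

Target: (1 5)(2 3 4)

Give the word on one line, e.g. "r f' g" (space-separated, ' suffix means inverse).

g g r f

  after g: (1 3 4 5 2)
  after g: (1 4 2 3 5)
  after r: (1 3 2)(4 5)
  after f: (1 5)(2 3 4)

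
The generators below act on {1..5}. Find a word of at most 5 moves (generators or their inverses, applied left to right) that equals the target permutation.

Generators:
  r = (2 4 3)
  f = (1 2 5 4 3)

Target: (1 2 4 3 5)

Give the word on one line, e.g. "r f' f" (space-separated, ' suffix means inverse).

  after f': (1 3 4 5 2)
  after f': (1 4 2 3 5)
  after f': (1 5 3 2 4)
  after r: (1 5 2 3 4)
  after f': (1 2 4 3 5)

f' f' f' r f'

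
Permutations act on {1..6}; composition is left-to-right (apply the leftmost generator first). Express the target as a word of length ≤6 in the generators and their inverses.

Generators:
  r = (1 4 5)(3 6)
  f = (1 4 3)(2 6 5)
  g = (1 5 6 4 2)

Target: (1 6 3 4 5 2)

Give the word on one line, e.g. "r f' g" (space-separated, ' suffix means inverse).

r' r' f g r'

  after r': (1 5 4)(3 6)
  after r': (1 4 5)
  after f: (1 3)(2 6 5 4)
  after g: (1 3 5 2 4)
  after r': (1 6 3 4 5 2)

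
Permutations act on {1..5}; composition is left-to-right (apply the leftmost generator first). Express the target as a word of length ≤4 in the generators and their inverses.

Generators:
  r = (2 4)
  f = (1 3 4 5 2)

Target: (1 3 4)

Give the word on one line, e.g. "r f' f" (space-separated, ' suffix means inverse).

  after f': (1 2 5 4 3)
  after r': (1 4 3)(2 5)
  after f': (1 3 2 4)
  after r': (1 3 4)

f' r' f' r'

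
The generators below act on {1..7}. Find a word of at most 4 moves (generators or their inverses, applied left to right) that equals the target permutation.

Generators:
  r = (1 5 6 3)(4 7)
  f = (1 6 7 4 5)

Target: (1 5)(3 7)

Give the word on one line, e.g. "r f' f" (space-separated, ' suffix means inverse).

r' f r' r'

  after r': (1 3 6 5)(4 7)
  after f: (1 3 7 5 6)
  after r': (1 6 3 4 7)
  after r': (1 5)(3 7)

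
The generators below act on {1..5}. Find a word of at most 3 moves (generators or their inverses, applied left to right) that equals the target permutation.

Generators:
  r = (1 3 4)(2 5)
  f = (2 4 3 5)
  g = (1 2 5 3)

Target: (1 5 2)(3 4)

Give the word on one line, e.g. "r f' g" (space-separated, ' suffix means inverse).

  after f': (2 5 3 4)
  after g: (1 2 3 4 5)
  after g: (1 5 2)(3 4)

f' g g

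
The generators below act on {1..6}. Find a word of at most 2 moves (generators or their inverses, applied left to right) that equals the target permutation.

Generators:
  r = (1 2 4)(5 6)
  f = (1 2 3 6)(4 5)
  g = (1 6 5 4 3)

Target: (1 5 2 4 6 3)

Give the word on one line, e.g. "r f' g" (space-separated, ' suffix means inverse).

f' r'

  after f': (1 6 3 2)(4 5)
  after r': (1 5 2 4 6 3)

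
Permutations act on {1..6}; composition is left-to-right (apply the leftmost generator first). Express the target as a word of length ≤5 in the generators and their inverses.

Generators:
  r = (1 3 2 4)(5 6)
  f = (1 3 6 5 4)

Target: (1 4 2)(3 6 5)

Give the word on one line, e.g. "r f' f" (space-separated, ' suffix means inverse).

  after f: (1 3 6 5 4)
  after r: (1 2 4 3 5)
  after r: (1 4 2)(3 6 5)

f r r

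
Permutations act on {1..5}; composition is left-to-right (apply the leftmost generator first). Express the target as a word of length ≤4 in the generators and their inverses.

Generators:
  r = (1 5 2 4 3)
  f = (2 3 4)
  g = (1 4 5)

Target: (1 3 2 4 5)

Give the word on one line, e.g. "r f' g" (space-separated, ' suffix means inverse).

  after g': (1 5 4)
  after g': (1 4 5)
  after f: (1 2 3 4 5)
  after f: (1 3 2 4 5)

g' g' f f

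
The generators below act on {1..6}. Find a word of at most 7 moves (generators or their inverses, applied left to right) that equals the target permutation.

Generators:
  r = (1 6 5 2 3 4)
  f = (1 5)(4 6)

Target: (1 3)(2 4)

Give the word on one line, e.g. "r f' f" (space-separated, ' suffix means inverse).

  after r': (1 4 3 2 5 6)
  after r': (1 3 5)(2 6 4)
  after f: (1 3)(2 4)
  after f: (1 3 5)(2 6 4)
  after f: (1 3)(2 4)

r' r' f f f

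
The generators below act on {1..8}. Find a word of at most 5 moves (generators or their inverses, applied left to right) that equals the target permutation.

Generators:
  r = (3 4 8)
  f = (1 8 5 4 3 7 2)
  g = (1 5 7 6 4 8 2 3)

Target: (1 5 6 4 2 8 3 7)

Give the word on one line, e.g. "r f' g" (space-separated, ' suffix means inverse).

  after r: (3 4 8)
  after f: (1 8 7 2)(4 5)
  after g': (1 4)(2 3)(5 6 7 8)
  after f': (1 5 6 3 7)(2 4)
  after r: (1 5 6 4 2 8 3 7)

r f g' f' r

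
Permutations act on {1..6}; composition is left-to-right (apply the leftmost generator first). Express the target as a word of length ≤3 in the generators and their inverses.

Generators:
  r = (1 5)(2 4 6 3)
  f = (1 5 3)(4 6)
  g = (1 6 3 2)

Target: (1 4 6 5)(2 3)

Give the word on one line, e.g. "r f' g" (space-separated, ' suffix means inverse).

  after g: (1 6 3 2)
  after f': (1 4 6 5)(2 3)

g f'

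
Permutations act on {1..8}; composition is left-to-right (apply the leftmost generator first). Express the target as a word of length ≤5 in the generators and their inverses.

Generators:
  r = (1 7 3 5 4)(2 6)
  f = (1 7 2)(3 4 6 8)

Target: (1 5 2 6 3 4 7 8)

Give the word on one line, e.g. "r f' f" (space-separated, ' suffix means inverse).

f' f' r f r'

  after f': (1 2 7)(3 8 6 4)
  after f': (1 7 2)(3 6)(4 8)
  after r: (1 3 2 7 6 5 4 8)
  after f: (1 4 3)(5 6)(7 8)
  after r': (1 5 2 6 3 4 7 8)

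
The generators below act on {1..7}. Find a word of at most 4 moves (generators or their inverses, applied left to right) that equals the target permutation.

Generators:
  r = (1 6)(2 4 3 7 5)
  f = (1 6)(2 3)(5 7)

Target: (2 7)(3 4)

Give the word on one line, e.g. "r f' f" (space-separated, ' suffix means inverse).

  after r': (1 6)(2 5 7 3 4)
  after f': (2 7)(3 4)

r' f'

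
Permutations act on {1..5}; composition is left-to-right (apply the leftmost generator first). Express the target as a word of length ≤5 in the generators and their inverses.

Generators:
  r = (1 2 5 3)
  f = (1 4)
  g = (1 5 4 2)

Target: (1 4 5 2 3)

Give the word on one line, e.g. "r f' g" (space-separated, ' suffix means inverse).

g r' g f

  after g: (1 5 4 2)
  after r': (1 2 3 5 4)
  after g: (2 3 4 5)
  after f: (1 4 5 2 3)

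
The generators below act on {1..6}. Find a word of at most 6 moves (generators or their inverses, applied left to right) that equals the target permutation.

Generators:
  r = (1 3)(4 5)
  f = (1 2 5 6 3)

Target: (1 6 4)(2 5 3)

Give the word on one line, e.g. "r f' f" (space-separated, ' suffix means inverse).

f' r f' f'

  after f': (1 3 6 5 2)
  after r: (2 3 6 4 5)
  after f': (1 3 5)(2 6 4)
  after f': (1 6 4)(2 5 3)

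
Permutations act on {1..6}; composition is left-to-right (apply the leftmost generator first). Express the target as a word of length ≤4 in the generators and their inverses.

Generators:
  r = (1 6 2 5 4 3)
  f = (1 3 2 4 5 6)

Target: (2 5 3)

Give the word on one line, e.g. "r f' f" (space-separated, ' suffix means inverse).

  after r': (1 3 4 5 2 6)
  after f': (2 5 3)

r' f'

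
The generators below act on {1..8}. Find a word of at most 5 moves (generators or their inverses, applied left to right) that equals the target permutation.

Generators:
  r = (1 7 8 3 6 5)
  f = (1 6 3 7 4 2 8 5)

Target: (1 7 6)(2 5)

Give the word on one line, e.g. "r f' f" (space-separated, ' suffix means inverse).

  after r: (1 7 8 3 6 5)
  after f: (1 4 2 8 7 5 6)
  after r': (1 4 2 7 6 5 3 8)
  after r': (1 4 2)(3 7)(5 8)
  after f': (1 7 6)(2 5)

r f r' r' f'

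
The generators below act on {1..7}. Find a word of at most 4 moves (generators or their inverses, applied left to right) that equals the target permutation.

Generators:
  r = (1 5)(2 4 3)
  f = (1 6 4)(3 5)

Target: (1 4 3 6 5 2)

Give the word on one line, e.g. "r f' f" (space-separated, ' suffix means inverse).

r' f' r'

  after r': (1 5)(2 3 4)
  after f': (1 3 6)(2 5 4)
  after r': (1 4 3 6 5 2)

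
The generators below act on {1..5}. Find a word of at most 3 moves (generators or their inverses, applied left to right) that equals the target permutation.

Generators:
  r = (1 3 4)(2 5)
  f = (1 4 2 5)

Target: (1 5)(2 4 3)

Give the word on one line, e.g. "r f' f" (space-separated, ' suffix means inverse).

  after r': (1 4 3)(2 5)
  after f: (1 2)(3 4)
  after f: (1 5)(2 4 3)

r' f f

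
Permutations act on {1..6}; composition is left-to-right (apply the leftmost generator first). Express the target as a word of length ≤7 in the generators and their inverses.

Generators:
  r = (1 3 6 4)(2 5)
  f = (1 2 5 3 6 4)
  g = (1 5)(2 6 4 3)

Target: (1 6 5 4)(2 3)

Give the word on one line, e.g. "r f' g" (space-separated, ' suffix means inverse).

  after r: (1 3 6 4)(2 5)
  after r: (1 6)(3 4)
  after r: (1 4 6 3)(2 5)
  after g: (1 3 5 6 2)
  after r: (1 6 5 4)(2 3)

r r r g r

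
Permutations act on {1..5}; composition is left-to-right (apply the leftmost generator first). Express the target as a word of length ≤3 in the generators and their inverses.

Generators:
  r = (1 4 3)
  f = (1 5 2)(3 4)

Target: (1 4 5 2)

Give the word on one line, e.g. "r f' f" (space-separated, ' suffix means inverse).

  after r': (1 3 4)
  after f: (1 4 5 2)

r' f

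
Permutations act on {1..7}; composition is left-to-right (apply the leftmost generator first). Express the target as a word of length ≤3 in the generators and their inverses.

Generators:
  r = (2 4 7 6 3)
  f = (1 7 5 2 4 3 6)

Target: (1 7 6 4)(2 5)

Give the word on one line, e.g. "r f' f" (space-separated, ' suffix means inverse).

r r f

  after r: (2 4 7 6 3)
  after r: (2 7 3 4 6)
  after f: (1 7 6 4)(2 5)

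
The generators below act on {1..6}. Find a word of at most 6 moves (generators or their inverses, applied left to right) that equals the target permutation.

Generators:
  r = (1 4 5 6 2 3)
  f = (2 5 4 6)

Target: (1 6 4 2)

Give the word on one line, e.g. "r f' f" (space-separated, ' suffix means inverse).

r' f f r' r'

  after r': (1 3 2 6 5 4)
  after f: (1 3 5 6 4)
  after f: (1 3 4)(2 5)
  after r': (1 2 4 3)(5 6)
  after r': (1 6 4 2)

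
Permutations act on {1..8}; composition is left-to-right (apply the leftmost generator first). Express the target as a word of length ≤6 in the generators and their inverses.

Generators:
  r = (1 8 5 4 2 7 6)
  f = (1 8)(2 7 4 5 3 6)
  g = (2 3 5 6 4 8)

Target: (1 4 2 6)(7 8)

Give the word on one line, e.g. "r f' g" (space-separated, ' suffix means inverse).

  after f': (1 8)(2 6 3 5 4 7)
  after f': (2 3 4)(5 7 6)
  after g: (2 5 7 4 3 8)
  after r: (1 8 7 2 4 3 5 6)
  after g': (1 4 2 6)(7 8)

f' f' g r g'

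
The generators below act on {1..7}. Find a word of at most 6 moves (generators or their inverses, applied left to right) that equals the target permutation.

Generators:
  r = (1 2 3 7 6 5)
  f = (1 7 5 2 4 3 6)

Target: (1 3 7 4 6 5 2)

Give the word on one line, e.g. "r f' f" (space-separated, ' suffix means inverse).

  after r: (1 2 3 7 6 5)
  after f': (1 5 6 7 3)(2 4)
  after f': (1 7 4 5 3 6)
  after r': (1 3 7 4 6 5 2)

r f' f' r'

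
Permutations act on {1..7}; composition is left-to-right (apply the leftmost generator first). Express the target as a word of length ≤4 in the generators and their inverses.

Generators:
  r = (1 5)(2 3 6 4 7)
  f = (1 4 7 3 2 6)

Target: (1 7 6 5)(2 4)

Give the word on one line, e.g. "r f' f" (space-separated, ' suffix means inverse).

  after f: (1 4 7 3 2 6)
  after r: (1 7 6 5)(2 4)

f r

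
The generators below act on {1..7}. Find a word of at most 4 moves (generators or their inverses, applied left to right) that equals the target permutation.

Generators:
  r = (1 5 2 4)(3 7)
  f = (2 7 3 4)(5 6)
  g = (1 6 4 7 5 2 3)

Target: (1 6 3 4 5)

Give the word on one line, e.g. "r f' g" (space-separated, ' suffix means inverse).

  after f: (2 7 3 4)(5 6)
  after r: (1 5 6 2 3)
  after f: (1 6 7 3)(2 4)
  after r': (1 6 3 4 5)

f r f r'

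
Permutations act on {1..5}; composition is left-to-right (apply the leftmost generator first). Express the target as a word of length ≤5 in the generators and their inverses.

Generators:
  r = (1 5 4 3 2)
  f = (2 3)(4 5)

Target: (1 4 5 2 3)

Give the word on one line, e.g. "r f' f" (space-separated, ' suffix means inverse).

r' f' f' f' r'

  after r': (1 2 3 4 5)
  after f': (1 3 5)
  after f': (1 2 3 4 5)
  after f': (1 3 5)
  after r': (1 4 5 2 3)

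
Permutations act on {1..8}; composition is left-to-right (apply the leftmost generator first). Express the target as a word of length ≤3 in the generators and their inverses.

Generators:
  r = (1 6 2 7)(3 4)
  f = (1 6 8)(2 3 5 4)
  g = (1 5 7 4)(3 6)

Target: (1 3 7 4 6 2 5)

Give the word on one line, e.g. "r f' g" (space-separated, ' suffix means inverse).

r g'

  after r: (1 6 2 7)(3 4)
  after g': (1 3 7 4 6 2 5)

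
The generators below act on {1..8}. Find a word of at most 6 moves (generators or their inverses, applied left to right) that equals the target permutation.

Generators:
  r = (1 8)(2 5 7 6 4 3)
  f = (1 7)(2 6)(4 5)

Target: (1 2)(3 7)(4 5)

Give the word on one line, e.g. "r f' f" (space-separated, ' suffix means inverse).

  after r: (1 8)(2 5 7 6 4 3)
  after r: (2 7 4)(3 5 6)
  after f': (1 7 5 2)(3 4 6)
  after r': (1 5 3 6 4 7 2 8)
  after r': (1 2)(3 7)(4 5)

r r f' r' r'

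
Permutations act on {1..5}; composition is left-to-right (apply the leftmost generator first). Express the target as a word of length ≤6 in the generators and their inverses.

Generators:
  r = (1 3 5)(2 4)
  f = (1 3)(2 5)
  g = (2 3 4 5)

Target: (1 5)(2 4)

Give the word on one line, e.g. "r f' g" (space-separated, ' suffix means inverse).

g r' g' f' g

  after g: (2 3 4 5)
  after r': (1 5 4 3 2)
  after g': (1 4 2)(3 5)
  after f': (1 4 5)(2 3)
  after g: (1 5)(2 4)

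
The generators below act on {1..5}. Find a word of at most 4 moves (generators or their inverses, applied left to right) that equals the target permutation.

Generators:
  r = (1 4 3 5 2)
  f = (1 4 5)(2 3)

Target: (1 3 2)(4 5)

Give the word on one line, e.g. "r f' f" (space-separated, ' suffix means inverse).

  after r: (1 4 3 5 2)
  after f: (1 5 3)(2 4)
  after r': (1 3 2)(4 5)

r f r'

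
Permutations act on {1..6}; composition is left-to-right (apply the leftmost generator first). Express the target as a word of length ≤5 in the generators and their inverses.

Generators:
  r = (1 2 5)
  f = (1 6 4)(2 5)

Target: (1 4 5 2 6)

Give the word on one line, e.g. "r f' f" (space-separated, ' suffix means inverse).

f r f

  after f: (1 6 4)(2 5)
  after r: (1 6 4 2)
  after f: (1 4 5 2 6)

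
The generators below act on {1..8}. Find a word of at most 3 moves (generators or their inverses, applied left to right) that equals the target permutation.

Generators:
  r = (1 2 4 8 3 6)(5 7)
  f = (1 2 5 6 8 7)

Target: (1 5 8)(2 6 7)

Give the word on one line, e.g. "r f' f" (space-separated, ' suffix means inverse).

  after f: (1 2 5 6 8 7)
  after f: (1 5 8)(2 6 7)

f f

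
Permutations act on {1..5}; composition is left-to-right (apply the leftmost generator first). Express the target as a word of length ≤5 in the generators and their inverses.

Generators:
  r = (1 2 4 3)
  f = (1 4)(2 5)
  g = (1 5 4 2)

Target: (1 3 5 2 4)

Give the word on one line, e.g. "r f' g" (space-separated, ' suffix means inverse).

  after g': (1 2 4 5)
  after g': (1 4)(2 5)
  after r: (1 3)(2 5 4)
  after g: (1 3 5 2 4)

g' g' r g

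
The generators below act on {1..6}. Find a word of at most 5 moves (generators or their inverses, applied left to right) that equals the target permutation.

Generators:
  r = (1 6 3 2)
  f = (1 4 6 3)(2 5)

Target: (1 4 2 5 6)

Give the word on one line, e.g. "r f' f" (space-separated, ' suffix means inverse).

f r r

  after f: (1 4 6 3)(2 5)
  after r: (1 4 3 6 2 5)
  after r: (1 4 2 5 6)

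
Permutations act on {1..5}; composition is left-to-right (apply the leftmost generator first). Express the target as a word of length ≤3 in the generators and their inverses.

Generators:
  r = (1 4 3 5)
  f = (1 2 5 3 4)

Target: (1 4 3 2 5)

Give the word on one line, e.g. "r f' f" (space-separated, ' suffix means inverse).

r r f

  after r: (1 4 3 5)
  after r: (1 3)(4 5)
  after f: (1 4 3 2 5)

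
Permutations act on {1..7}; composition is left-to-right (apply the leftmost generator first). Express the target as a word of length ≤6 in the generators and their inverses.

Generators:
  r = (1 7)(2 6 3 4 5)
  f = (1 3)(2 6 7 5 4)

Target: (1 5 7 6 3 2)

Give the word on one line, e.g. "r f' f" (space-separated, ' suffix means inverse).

  after r: (1 7)(2 6 3 4 5)
  after r: (2 3 5 6 4)
  after f: (1 3 4 6 2)(5 7)
  after r: (1 4 3 5)(2 7)
  after r: (1 5 7 6 3 2)

r r f r r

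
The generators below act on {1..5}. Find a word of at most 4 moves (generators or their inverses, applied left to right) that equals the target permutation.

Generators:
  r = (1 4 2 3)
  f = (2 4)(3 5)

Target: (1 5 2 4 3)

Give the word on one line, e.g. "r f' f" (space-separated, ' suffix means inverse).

  after r': (1 3 2 4)
  after f': (1 5 3 4)
  after r': (1 5 2 4 3)

r' f' r'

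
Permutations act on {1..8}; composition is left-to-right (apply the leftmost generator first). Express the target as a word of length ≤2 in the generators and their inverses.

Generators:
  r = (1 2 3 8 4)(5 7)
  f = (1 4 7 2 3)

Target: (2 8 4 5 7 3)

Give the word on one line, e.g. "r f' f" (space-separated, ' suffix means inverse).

  after f: (1 4 7 2 3)
  after r: (2 8 4 5 7 3)

f r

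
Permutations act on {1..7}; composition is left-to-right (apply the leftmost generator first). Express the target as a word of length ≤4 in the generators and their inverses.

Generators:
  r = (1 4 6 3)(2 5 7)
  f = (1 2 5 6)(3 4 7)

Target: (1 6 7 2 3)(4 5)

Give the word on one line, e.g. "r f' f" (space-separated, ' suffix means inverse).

f r f

  after f: (1 2 5 6)(3 4 7)
  after r: (1 5 3 6 4 2 7)
  after f: (1 6 7 2 3)(4 5)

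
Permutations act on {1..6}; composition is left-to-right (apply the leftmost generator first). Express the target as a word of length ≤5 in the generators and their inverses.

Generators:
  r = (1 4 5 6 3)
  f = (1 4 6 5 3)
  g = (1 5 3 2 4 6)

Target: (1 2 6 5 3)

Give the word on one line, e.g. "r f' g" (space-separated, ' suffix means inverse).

f' f' g' r g'

  after f': (1 3 5 6 4)
  after f': (1 5 4 3 6)
  after g': (2 3 4 5)
  after r: (1 4 6 3 5 2)
  after g': (1 2 6 5 3)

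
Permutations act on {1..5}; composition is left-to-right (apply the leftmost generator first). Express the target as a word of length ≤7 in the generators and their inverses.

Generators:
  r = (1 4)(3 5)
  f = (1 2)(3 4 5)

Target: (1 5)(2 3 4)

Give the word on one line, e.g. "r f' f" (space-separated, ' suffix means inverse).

r' f r' f f

  after r': (1 4)(3 5)
  after f: (1 5 4 2)
  after r': (1 3 5)(2 4)
  after f: (1 4)(2 5)
  after f: (1 5)(2 3 4)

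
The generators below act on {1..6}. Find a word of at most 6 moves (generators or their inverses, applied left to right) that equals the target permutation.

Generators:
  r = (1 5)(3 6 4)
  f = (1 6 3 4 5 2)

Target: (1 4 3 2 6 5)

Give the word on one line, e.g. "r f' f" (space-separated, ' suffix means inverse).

f' r f r' f'

  after f': (1 2 5 4 3 6)
  after r: (1 2)(3 4 6 5)
  after f: (2 6)(3 5 4)
  after r': (1 5 6 2 3)
  after f': (1 4 3 2 6 5)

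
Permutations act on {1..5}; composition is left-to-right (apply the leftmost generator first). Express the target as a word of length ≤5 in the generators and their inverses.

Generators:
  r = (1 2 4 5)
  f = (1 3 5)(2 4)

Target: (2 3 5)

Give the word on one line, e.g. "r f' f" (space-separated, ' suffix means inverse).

  after r': (1 5 4 2)
  after r': (1 4)(2 5)
  after f': (1 2 3)(4 5)
  after r': (2 3 5)

r' r' f' r'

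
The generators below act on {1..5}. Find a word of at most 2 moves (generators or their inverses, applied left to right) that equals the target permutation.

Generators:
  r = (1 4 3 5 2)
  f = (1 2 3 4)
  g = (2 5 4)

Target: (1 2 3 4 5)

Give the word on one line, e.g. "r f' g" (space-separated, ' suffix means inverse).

g r'

  after g: (2 5 4)
  after r': (1 2 3 4 5)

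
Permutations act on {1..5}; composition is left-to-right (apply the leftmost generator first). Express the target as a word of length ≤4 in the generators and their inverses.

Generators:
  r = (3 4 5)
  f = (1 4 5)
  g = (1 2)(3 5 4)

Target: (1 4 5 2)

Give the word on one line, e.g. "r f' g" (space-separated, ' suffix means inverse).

f g r

  after f: (1 4 5)
  after g: (1 3 5 2)
  after r: (1 4 5 2)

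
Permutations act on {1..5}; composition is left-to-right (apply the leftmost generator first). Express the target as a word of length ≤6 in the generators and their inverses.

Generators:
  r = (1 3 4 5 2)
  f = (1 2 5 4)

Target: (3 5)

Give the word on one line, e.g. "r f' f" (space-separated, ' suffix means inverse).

f r' f' f'

  after f: (1 2 5 4)
  after r': (1 5 3)(2 4)
  after f': (1 2 5 3 4)
  after f': (3 5)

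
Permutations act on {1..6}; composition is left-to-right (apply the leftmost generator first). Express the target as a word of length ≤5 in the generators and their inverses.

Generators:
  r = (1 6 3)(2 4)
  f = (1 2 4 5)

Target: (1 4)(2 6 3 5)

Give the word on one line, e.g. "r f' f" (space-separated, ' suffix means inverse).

f' r' r' f'

  after f': (1 5 4 2)
  after r': (1 5 2 3 6)
  after r': (1 5 4 2 6 3)
  after f': (1 4)(2 6 3 5)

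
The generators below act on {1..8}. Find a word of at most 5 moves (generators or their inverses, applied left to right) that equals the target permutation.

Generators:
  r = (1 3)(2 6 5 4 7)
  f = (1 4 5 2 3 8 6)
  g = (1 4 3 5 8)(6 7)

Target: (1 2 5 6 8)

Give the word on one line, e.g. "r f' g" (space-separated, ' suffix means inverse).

  after g: (1 4 3 5 8)(6 7)
  after g: (1 3 8 4 5)
  after f': (1 2 5 6 8)

g g f'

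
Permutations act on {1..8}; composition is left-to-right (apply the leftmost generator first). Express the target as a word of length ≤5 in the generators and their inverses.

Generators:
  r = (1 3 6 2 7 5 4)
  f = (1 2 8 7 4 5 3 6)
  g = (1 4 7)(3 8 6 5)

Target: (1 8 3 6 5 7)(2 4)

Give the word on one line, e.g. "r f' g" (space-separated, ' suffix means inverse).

f f r r

  after f: (1 2 8 7 4 5 3 6)
  after f: (1 8 4 3)(2 7 5 6)
  after r: (1 8)(2 5)(4 6 7)
  after r: (1 8 3 6 5 7)(2 4)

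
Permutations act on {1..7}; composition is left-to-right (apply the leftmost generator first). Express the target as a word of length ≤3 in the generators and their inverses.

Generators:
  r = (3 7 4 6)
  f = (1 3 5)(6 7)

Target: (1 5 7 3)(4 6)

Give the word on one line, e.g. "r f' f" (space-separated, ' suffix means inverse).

  after f': (1 5 3)(6 7)
  after r: (1 5 7 3)(4 6)

f' r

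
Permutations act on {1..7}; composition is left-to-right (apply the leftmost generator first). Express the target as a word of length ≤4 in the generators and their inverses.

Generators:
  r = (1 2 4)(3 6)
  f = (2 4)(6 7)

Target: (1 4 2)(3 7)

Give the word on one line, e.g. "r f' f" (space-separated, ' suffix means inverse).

f r f'

  after f: (2 4)(6 7)
  after r: (1 2)(3 6 7)
  after f': (1 4 2)(3 7)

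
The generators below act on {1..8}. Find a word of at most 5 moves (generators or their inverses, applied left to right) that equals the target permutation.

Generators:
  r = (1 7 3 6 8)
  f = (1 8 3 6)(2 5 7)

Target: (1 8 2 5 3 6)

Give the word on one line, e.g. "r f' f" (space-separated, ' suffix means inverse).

  after r: (1 7 3 6 8)
  after r: (1 3 8 7 6)
  after f: (1 6 8 2 5 7)
  after r: (1 8 2 5 3 6)

r r f r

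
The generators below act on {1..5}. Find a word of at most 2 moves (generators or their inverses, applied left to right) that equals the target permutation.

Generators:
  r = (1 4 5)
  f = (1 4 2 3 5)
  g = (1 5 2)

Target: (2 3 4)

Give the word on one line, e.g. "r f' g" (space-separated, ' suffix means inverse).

f r'

  after f: (1 4 2 3 5)
  after r': (2 3 4)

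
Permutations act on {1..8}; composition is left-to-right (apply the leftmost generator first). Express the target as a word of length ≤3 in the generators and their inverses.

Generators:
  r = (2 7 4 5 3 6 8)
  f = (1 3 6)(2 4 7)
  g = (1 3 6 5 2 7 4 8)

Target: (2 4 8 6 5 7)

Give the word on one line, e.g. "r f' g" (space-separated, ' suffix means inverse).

  after g: (1 3 6 5 2 7 4 8)
  after f': (2 4 8 6 5 7)

g f'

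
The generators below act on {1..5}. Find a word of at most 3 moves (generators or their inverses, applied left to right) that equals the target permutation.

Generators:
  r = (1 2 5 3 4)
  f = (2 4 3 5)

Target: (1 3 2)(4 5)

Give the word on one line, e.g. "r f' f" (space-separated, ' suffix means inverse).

r' f

  after r': (1 4 3 5 2)
  after f: (1 3 2)(4 5)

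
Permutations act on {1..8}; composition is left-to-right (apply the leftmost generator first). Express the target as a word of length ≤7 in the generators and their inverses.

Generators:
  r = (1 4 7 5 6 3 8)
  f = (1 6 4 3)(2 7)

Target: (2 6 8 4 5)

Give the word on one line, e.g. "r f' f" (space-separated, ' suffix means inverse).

  after f': (1 3 4 6)(2 7)
  after r': (1 6 8 3)(2 4 5 7)
  after f: (1 4 5 2 3 6 8)
  after f: (1 3 4 5 7 2)(6 8)
  after f: (2 6 8 4 5)

f' r' f f f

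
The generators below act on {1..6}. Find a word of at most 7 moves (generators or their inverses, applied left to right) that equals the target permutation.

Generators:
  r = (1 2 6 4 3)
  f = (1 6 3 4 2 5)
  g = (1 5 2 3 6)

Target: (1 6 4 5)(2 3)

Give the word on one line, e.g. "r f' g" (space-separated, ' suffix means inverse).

  after r: (1 2 6 4 3)
  after f: (1 5)(2 3 6)
  after r: (1 5 2)(3 4)
  after g': (2 6 3 4)
  after f: (1 6 4 5)(2 3)

r f r g' f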